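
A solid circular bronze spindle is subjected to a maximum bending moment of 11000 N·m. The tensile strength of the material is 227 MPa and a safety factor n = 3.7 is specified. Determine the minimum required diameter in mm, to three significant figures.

d = 122 mm

σ_allow = 227/3.7 = 61.35 MPa.
For a solid circular section σ = 32M/(πd³), so d³ = 32M/(π σ_allow) = 32×1.1000×10^7/(π×61.35) = 1.826×10^6 mm³.
d = 122.2 mm.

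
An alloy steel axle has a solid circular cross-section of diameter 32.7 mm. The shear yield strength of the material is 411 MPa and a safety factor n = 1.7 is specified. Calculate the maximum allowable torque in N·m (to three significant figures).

T_allow = 1660 N·m

τ_allow = 411/1.7 = 241.8 MPa.
For a solid shaft T_allow = τ_allow·πd³/16; πd³/16 = π×32.7³/16 = 6866 mm³.
T_allow = 241.8×6866 = 1.660×10^6 N·mm = 1660 N·m.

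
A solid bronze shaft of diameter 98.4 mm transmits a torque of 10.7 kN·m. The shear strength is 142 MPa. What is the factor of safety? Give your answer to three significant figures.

τ = 16T/(πd³) = 16×1.0700×10^7/(π×98.4³) = 57.20 MPa.
n = τ_limit/τ = 142/57.20 = 2.483.

n = 2.48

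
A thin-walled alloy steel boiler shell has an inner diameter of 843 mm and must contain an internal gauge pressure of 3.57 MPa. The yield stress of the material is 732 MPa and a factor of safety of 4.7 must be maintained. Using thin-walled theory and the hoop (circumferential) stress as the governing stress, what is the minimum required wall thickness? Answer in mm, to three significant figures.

t = 9.66 mm

σ_allow = 732/4.7 = 155.7 MPa.
Hoop stress σ_h = pD/(2t), so t = pD/(2σ_allow) = 3.57×843/(2×155.7) = 9.662 mm.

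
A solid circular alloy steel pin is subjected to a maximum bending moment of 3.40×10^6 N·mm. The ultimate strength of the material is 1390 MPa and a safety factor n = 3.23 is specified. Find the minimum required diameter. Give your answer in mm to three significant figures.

σ_allow = 1390/3.23 = 430.3 MPa.
For a solid circular section σ = 32M/(πd³), so d³ = 32M/(π σ_allow) = 32×3400000/(π×430.3) = 80480 mm³.
d = 43.17 mm.

d = 43.2 mm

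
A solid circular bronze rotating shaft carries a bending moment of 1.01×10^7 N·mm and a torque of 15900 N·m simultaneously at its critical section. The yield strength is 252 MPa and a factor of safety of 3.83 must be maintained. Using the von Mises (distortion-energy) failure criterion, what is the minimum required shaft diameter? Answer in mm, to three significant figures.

σ_allow = σ_y/n = 252/3.83 = 65.80 MPa.
For a solid shaft σ_b = 32M/(πd³) and τ = 16T/(πd³), so the von Mises stress is σ' = (16/πd³)·√(4M²+3T²).
√(4M²+3T²) = √(4×(1.010×10^7)² + 3×(1.590×10^7)²) = 3.415×10^7 N·mm.
d³ = 16×3.415×10^7/(π×65.80) = 2.644×10^6 mm³.
d = 138.3 mm.

d = 138 mm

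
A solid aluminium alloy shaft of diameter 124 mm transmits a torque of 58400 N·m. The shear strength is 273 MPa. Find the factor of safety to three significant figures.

n = 1.75

τ = 16T/(πd³) = 16×5.8400×10^7/(π×124³) = 156.0 MPa.
n = τ_limit/τ = 273/156.0 = 1.750.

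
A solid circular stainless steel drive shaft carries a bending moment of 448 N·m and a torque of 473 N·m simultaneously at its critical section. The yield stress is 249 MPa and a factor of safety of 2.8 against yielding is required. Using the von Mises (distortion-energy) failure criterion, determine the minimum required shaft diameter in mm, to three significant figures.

d = 41.1 mm

σ_allow = σ_y/n = 249/2.8 = 88.93 MPa.
For a solid shaft σ_b = 32M/(πd³) and τ = 16T/(πd³), so the von Mises stress is σ' = (16/πd³)·√(4M²+3T²).
√(4M²+3T²) = √(4×(448000)² + 3×(473000)²) = 1.214×10^6 N·mm.
d³ = 16×1.214×10^6/(π×88.93) = 69530 mm³.
d = 41.12 mm.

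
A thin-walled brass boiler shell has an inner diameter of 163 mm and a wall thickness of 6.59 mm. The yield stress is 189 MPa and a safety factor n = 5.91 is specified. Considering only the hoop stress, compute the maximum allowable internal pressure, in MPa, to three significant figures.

p_allow = 2.59 MPa

σ_allow = 189/5.91 = 31.98 MPa.
σ_h = pD/(2t) → p_allow = 2σ_allow t/D = 2×31.98×6.59/163 = 2.586 MPa.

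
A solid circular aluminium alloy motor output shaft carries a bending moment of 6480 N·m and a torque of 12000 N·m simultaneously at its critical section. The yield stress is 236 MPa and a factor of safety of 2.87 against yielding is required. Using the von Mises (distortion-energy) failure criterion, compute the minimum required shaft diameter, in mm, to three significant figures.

σ_allow = σ_y/n = 236/2.87 = 82.23 MPa.
For a solid shaft σ_b = 32M/(πd³) and τ = 16T/(πd³), so the von Mises stress is σ' = (16/πd³)·√(4M²+3T²).
√(4M²+3T²) = √(4×(6.480×10^6)² + 3×(1.200×10^7)²) = 2.449×10^7 N·mm.
d³ = 16×2.449×10^7/(π×82.23) = 1.517×10^6 mm³.
d = 114.9 mm.

d = 115 mm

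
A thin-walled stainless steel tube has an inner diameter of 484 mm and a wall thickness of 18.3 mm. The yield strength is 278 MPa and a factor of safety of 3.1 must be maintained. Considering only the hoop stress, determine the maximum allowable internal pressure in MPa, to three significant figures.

σ_allow = 278/3.1 = 89.68 MPa.
σ_h = pD/(2t) → p_allow = 2σ_allow t/D = 2×89.68×18.3/484 = 6.781 MPa.

p_allow = 6.78 MPa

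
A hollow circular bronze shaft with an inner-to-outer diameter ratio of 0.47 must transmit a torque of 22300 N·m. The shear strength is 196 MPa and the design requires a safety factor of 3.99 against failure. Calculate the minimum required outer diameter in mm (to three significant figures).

τ_allow = 196/3.99 = 49.12 MPa.
For a hollow shaft τ = 16T/[πd_o³(1−k⁴)] with k = 0.47, so 1−k⁴ = 0.9512.
d_o³ = 16T/[π τ_allow (1−k⁴)] = 16×2.2300×10^7/(π×49.12×0.9512) = 2.431×10^6 mm³.
d_o = 134.5 mm.

d_o = 134 mm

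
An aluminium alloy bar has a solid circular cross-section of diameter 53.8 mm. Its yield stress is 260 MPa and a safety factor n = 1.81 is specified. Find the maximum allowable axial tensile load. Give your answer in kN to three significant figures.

σ_allow = 260/1.81 = 143.6 MPa.
A = πd²/4 = π×53.8²/4 = 2273 mm².
F_allow = σ_allow × A = 143.6×2273 = 326500 N.

F_allow = 327 kN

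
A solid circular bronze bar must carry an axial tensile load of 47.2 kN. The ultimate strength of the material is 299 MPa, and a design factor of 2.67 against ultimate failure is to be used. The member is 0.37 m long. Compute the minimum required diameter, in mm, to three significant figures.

Allowable stress σ_allow = 299/2.67 = 112.0 MPa.
Required area A = F/σ_allow = 47200/112.0 = 421.5 mm².
A = πd²/4 → d = √(4A/π) = 23.17 mm.

d = 23.2 mm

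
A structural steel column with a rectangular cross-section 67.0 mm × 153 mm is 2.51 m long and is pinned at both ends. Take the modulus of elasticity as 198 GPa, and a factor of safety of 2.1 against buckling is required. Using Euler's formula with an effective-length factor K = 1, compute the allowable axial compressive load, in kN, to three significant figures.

Buckling occurs about the weak axis: I_min = h·b³/12 = 153×67.0³/12 = 3.835×10^6 mm⁴ (b = 67.0 mm is the smaller dimension).
Effective length L_e = KL = 1×2.51 m = 2510 mm.
Euler critical load P_cr = π²EI/L_e² = π²×198000×3.835×10^6/2510² = 1.189×10^6 N.
P_allow = P_cr/n = 1.189×10^6/2.1 = 566400 N.

P_allow = 566 kN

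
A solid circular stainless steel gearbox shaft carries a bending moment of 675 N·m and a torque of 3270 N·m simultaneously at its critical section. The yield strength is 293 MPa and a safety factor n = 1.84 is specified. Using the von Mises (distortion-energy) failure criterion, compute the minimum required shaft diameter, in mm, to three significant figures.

d = 57.1 mm

σ_allow = σ_y/n = 293/1.84 = 159.2 MPa.
For a solid shaft σ_b = 32M/(πd³) and τ = 16T/(πd³), so the von Mises stress is σ' = (16/πd³)·√(4M²+3T²).
√(4M²+3T²) = √(4×(675000)² + 3×(3.270×10^6)²) = 5.822×10^6 N·mm.
d³ = 16×5.822×10^6/(π×159.2) = 186200 mm³.
d = 57.11 mm.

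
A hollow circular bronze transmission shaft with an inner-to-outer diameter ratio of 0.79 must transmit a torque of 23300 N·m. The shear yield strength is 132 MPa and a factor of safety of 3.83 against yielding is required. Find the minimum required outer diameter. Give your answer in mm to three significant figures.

τ_allow = 132/3.83 = 34.46 MPa.
For a hollow shaft τ = 16T/[πd_o³(1−k⁴)] with k = 0.79, so 1−k⁴ = 0.6105.
d_o³ = 16T/[π τ_allow (1−k⁴)] = 16×2.3300×10^7/(π×34.46×0.6105) = 5.640×10^6 mm³.
d_o = 178.0 mm.

d_o = 178 mm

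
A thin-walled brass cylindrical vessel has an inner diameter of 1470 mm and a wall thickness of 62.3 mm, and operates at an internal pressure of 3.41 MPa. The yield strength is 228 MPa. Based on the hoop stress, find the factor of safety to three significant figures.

n = 5.67

σ_h = pD/(2t) = 3.41×1470/(2×62.3) = 40.23 MPa.
n = 228/40.23 = 5.667.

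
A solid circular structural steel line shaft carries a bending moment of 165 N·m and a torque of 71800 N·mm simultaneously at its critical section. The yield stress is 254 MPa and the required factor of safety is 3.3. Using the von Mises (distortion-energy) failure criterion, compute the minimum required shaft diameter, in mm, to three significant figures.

σ_allow = σ_y/n = 254/3.3 = 76.97 MPa.
For a solid shaft σ_b = 32M/(πd³) and τ = 16T/(πd³), so the von Mises stress is σ' = (16/πd³)·√(4M²+3T²).
√(4M²+3T²) = √(4×(165000)² + 3×(71800)²) = 352700 N·mm.
d³ = 16×352700/(π×76.97) = 23330 mm³.
d = 28.58 mm.

d = 28.6 mm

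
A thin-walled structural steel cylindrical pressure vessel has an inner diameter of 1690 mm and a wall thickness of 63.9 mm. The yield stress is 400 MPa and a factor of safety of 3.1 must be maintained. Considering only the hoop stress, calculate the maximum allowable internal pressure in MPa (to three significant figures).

σ_allow = 400/3.1 = 129.0 MPa.
σ_h = pD/(2t) → p_allow = 2σ_allow t/D = 2×129.0×63.9/1690 = 9.758 MPa.

p_allow = 9.76 MPa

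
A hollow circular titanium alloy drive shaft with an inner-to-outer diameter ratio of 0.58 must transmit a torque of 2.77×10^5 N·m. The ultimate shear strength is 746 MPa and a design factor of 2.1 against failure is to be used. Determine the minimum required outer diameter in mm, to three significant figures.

τ_allow = 746/2.1 = 355.2 MPa.
For a hollow shaft τ = 16T/[πd_o³(1−k⁴)] with k = 0.58, so 1−k⁴ = 0.8868.
d_o³ = 16T/[π τ_allow (1−k⁴)] = 16×2.7700×10^8/(π×355.2×0.8868) = 4.478×10^6 mm³.
d_o = 164.8 mm.

d_o = 165 mm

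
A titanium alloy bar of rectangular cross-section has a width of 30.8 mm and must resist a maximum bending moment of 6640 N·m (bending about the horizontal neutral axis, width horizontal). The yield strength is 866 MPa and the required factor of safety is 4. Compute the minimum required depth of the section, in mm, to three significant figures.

h = 77.3 mm

σ_allow = 866/4 = 216.5 MPa.
For a rectangular section σ = 6M/(bh²), so h² = 6M/(b σ_allow) = 6×6640000/(30.8×216.5) = 5975 mm².
h = 77.30 mm.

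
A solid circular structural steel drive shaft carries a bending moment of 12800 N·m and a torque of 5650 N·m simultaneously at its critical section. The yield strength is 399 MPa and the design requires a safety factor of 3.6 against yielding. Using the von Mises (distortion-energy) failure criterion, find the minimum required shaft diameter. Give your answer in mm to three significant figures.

d = 108 mm

σ_allow = σ_y/n = 399/3.6 = 110.8 MPa.
For a solid shaft σ_b = 32M/(πd³) and τ = 16T/(πd³), so the von Mises stress is σ' = (16/πd³)·√(4M²+3T²).
√(4M²+3T²) = √(4×(1.280×10^7)² + 3×(5.650×10^6)²) = 2.741×10^7 N·mm.
d³ = 16×2.741×10^7/(π×110.8) = 1.259×10^6 mm³.
d = 108.0 mm.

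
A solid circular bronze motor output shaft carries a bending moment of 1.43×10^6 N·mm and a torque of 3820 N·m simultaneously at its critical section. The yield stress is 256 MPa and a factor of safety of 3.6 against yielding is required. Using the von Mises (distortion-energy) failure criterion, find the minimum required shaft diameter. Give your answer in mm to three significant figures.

σ_allow = σ_y/n = 256/3.6 = 71.11 MPa.
For a solid shaft σ_b = 32M/(πd³) and τ = 16T/(πd³), so the von Mises stress is σ' = (16/πd³)·√(4M²+3T²).
√(4M²+3T²) = √(4×(1.430×10^6)² + 3×(3.820×10^6)²) = 7.208×10^6 N·mm.
d³ = 16×7.208×10^6/(π×71.11) = 516200 mm³.
d = 80.22 mm.

d = 80.2 mm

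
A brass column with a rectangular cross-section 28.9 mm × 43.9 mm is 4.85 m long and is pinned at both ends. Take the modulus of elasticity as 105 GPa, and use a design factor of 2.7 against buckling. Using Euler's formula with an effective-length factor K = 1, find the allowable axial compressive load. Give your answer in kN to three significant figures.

Buckling occurs about the weak axis: I_min = h·b³/12 = 43.9×28.9³/12 = 88300 mm⁴ (b = 28.9 mm is the smaller dimension).
Effective length L_e = KL = 1×4.85 m = 4850 mm.
Euler critical load P_cr = π²EI/L_e² = π²×105000×88300/4850² = 3890 N.
P_allow = P_cr/n = 3890/2.7 = 1441 N.

P_allow = 1.44 kN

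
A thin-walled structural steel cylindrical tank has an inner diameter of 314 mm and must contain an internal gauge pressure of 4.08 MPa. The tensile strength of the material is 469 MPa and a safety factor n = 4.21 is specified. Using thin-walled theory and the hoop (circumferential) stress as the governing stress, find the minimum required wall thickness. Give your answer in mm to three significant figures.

t = 5.75 mm

σ_allow = 469/4.21 = 111.4 MPa.
Hoop stress σ_h = pD/(2t), so t = pD/(2σ_allow) = 4.08×314/(2×111.4) = 5.750 mm.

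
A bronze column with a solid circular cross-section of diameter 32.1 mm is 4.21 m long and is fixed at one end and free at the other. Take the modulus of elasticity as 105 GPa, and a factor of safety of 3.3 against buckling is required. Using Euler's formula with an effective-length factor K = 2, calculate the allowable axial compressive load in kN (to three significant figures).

P_allow = 0.231 kN

I = πd⁴/64 = π×32.1⁴/64 = 52120 mm⁴.
Effective length L_e = KL = 2×4.21 m = 8420 mm.
Euler critical load P_cr = π²EI/L_e² = π²×105000×52120/8420² = 761.8 N.
P_allow = P_cr/n = 761.8/3.3 = 230.9 N.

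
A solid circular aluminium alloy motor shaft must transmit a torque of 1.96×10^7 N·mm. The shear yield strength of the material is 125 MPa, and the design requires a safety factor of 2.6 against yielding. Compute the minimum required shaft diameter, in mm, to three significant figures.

d = 128 mm

Allowable shear stress τ_allow = 125/2.6 = 48.08 MPa.
For a solid shaft τ = 16T/(πd³), so d³ = 16T/(π τ_allow) = 16×1.9600×10^7/(π×48.08) = 2.076×10^6 mm³.
d = (2.076×10^6)^(1/3) = 127.6 mm.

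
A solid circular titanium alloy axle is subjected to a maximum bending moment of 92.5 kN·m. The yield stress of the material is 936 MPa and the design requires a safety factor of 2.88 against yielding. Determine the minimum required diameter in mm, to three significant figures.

d = 143 mm

σ_allow = 936/2.88 = 325.0 MPa.
For a solid circular section σ = 32M/(πd³), so d³ = 32M/(π σ_allow) = 32×9.2500×10^7/(π×325.0) = 2.899×10^6 mm³.
d = 142.6 mm.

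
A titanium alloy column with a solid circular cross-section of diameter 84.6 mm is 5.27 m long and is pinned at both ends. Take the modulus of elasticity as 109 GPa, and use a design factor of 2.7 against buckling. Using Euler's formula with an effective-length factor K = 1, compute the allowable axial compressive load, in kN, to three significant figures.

I = πd⁴/64 = π×84.6⁴/64 = 2.514×10^6 mm⁴.
Effective length L_e = KL = 1×5.27 m = 5270 mm.
Euler critical load P_cr = π²EI/L_e² = π²×109000×2.514×10^6/5270² = 97400 N.
P_allow = P_cr/n = 97400/2.7 = 36070 N.

P_allow = 36.1 kN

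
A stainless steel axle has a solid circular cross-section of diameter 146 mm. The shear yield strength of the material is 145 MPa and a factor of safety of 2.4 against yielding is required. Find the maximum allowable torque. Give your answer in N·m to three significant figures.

T_allow = 36900 N·m

τ_allow = 145/2.4 = 60.42 MPa.
For a solid shaft T_allow = τ_allow·πd³/16; πd³/16 = π×146³/16 = 611100 mm³.
T_allow = 60.42×611100 = 3.692×10^7 N·mm = 36920 N·m.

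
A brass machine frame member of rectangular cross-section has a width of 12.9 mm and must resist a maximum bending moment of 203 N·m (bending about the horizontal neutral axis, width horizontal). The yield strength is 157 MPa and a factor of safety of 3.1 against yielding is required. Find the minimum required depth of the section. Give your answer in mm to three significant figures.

σ_allow = 157/3.1 = 50.65 MPa.
For a rectangular section σ = 6M/(bh²), so h² = 6M/(b σ_allow) = 6×203000/(12.9×50.65) = 1864 mm².
h = 43.18 mm.

h = 43.2 mm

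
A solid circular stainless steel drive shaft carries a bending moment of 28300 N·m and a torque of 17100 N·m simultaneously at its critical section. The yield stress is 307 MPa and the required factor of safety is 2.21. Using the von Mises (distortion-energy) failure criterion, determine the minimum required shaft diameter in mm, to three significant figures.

d = 133 mm

σ_allow = σ_y/n = 307/2.21 = 138.9 MPa.
For a solid shaft σ_b = 32M/(πd³) and τ = 16T/(πd³), so the von Mises stress is σ' = (16/πd³)·√(4M²+3T²).
√(4M²+3T²) = √(4×(2.830×10^7)² + 3×(1.710×10^7)²) = 6.388×10^7 N·mm.
d³ = 16×6.388×10^7/(π×138.9) = 2.342×10^6 mm³.
d = 132.8 mm.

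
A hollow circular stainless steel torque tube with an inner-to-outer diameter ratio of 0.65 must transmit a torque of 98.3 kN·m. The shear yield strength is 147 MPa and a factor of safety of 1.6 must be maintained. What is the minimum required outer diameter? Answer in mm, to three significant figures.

d_o = 188 mm

τ_allow = 147/1.6 = 91.88 MPa.
For a hollow shaft τ = 16T/[πd_o³(1−k⁴)] with k = 0.65, so 1−k⁴ = 0.8215.
d_o³ = 16T/[π τ_allow (1−k⁴)] = 16×9.8300×10^7/(π×91.88×0.8215) = 6.633×10^6 mm³.
d_o = 187.9 mm.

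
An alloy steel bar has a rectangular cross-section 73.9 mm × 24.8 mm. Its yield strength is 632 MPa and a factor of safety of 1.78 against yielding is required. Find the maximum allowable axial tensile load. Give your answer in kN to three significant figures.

F_allow = 651 kN

σ_allow = 632/1.78 = 355.1 MPa.
A = 73.9×24.8 = 1833 mm².
F_allow = σ_allow × A = 355.1×1833 = 650700 N.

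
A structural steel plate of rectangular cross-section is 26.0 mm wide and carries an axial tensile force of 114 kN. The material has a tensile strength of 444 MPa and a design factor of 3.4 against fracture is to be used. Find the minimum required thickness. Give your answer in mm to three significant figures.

σ_allow = 444/3.4 = 130.6 MPa.
Required area A = F/σ_allow = 114000/130.6 = 873.0 mm².
t = A/w = 873.0/26.0 = 33.58 mm.

t = 33.6 mm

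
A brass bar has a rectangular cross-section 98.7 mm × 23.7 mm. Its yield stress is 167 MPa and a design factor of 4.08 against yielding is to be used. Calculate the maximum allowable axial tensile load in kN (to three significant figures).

σ_allow = 167/4.08 = 40.93 MPa.
A = 98.7×23.7 = 2339 mm².
F_allow = σ_allow × A = 40.93×2339 = 95750 N.

F_allow = 95.7 kN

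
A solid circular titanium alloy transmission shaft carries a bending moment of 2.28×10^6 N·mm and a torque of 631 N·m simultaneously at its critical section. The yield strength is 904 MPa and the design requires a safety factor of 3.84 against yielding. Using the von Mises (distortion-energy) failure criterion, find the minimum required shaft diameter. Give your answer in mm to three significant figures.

σ_allow = σ_y/n = 904/3.84 = 235.4 MPa.
For a solid shaft σ_b = 32M/(πd³) and τ = 16T/(πd³), so the von Mises stress is σ' = (16/πd³)·√(4M²+3T²).
√(4M²+3T²) = √(4×(2.280×10^6)² + 3×(631000)²) = 4.689×10^6 N·mm.
d³ = 16×4.689×10^6/(π×235.4) = 101400 mm³.
d = 46.64 mm.

d = 46.6 mm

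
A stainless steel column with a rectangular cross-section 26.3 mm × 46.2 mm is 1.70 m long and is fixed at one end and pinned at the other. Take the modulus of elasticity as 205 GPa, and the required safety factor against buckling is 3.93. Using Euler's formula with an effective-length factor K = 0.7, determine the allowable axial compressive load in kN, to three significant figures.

Buckling occurs about the weak axis: I_min = h·b³/12 = 46.2×26.3³/12 = 70040 mm⁴ (b = 26.3 mm is the smaller dimension).
Effective length L_e = KL = 0.7×1.70 m = 1190 mm.
Euler critical load P_cr = π²EI/L_e² = π²×205000×70040/1190² = 100100 N.
P_allow = P_cr/n = 100100/3.93 = 25460 N.

P_allow = 25.5 kN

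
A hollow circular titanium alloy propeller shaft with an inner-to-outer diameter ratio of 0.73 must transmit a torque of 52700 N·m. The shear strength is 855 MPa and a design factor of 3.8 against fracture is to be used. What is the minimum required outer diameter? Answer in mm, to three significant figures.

d_o = 119 mm

τ_allow = 855/3.8 = 225.0 MPa.
For a hollow shaft τ = 16T/[πd_o³(1−k⁴)] with k = 0.73, so 1−k⁴ = 0.7160.
d_o³ = 16T/[π τ_allow (1−k⁴)] = 16×5.2700×10^7/(π×225.0×0.7160) = 1.666×10^6 mm³.
d_o = 118.5 mm.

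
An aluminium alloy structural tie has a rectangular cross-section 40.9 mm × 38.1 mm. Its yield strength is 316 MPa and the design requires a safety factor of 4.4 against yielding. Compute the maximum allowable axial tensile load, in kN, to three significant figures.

σ_allow = 316/4.4 = 71.82 MPa.
A = 40.9×38.1 = 1558 mm².
F_allow = σ_allow × A = 71.82×1558 = 111900 N.

F_allow = 112 kN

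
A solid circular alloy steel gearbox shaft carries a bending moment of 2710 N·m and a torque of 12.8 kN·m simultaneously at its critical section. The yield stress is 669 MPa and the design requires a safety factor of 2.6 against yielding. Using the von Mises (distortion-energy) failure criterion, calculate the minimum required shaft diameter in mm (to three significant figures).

d = 76.7 mm

σ_allow = σ_y/n = 669/2.6 = 257.3 MPa.
For a solid shaft σ_b = 32M/(πd³) and τ = 16T/(πd³), so the von Mises stress is σ' = (16/πd³)·√(4M²+3T²).
√(4M²+3T²) = √(4×(2.710×10^6)² + 3×(1.280×10^7)²) = 2.282×10^7 N·mm.
d³ = 16×2.282×10^7/(π×257.3) = 451700 mm³.
d = 76.73 mm.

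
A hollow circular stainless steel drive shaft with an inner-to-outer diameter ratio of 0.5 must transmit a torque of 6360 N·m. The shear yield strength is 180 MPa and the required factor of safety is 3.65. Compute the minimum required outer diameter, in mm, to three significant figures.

d_o = 88.8 mm

τ_allow = 180/3.65 = 49.32 MPa.
For a hollow shaft τ = 16T/[πd_o³(1−k⁴)] with k = 0.5, so 1−k⁴ = 0.9375.
d_o³ = 16T/[π τ_allow (1−k⁴)] = 16×6360000/(π×49.32×0.9375) = 700600 mm³.
d_o = 88.82 mm.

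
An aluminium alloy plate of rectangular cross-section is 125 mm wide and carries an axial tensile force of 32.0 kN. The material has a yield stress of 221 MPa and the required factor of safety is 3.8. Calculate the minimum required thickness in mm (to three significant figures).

σ_allow = 221/3.8 = 58.16 MPa.
Required area A = F/σ_allow = 32000/58.16 = 550.2 mm².
t = A/w = 550.2/125 = 4.402 mm.

t = 4.40 mm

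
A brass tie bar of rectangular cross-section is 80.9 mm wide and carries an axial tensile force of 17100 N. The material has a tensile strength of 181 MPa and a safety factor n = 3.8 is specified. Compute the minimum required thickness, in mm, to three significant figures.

σ_allow = 181/3.8 = 47.63 MPa.
Required area A = F/σ_allow = 17100/47.63 = 359.0 mm².
t = A/w = 359.0/80.9 = 4.438 mm.

t = 4.44 mm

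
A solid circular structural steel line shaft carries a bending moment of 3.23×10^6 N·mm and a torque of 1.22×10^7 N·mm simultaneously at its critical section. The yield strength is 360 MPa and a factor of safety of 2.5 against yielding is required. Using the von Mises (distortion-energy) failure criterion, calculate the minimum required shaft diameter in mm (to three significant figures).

σ_allow = σ_y/n = 360/2.5 = 144.0 MPa.
For a solid shaft σ_b = 32M/(πd³) and τ = 16T/(πd³), so the von Mises stress is σ' = (16/πd³)·√(4M²+3T²).
√(4M²+3T²) = √(4×(3.230×10^6)² + 3×(1.220×10^7)²) = 2.210×10^7 N·mm.
d³ = 16×2.210×10^7/(π×144.0) = 781500 mm³.
d = 92.11 mm.

d = 92.1 mm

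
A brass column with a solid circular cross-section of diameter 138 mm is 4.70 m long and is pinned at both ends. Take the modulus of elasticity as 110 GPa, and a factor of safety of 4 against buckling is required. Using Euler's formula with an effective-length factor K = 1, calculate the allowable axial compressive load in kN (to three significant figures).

P_allow = 219 kN

I = πd⁴/64 = π×138⁴/64 = 1.780×10^7 mm⁴.
Effective length L_e = KL = 1×4.70 m = 4700 mm.
Euler critical load P_cr = π²EI/L_e² = π²×110000×1.780×10^7/4700² = 874900 N.
P_allow = P_cr/n = 874900/4 = 218700 N.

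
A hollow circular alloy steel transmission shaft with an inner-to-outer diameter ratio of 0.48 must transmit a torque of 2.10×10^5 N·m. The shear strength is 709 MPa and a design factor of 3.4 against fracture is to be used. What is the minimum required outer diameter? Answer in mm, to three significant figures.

τ_allow = 709/3.4 = 208.5 MPa.
For a hollow shaft τ = 16T/[πd_o³(1−k⁴)] with k = 0.48, so 1−k⁴ = 0.9469.
d_o³ = 16T/[π τ_allow (1−k⁴)] = 16×2.1000×10^8/(π×208.5×0.9469) = 5.416×10^6 mm³.
d_o = 175.6 mm.

d_o = 176 mm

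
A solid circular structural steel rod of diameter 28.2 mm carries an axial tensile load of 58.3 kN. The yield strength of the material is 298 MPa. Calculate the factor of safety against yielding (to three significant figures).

A = πd²/4 = 624.6 mm².
σ = F/A = 58300/624.6 = 93.34 MPa.
n = 298/93.34 = 3.193.

n = 3.19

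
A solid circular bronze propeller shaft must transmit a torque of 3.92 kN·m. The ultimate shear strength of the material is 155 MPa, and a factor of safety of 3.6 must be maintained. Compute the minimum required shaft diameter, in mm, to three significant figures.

d = 77.4 mm

Allowable shear stress τ_allow = 155/3.6 = 43.06 MPa.
For a solid shaft τ = 16T/(πd³), so d³ = 16T/(π τ_allow) = 16×3920000/(π×43.06) = 463700 mm³.
d = (463700)^(1/3) = 77.40 mm.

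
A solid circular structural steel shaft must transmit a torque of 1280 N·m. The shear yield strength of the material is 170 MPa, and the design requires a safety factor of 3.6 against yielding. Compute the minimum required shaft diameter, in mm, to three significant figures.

Allowable shear stress τ_allow = 170/3.6 = 47.22 MPa.
For a solid shaft τ = 16T/(πd³), so d³ = 16T/(π τ_allow) = 16×1280000/(π×47.22) = 138000 mm³.
d = (138000)^(1/3) = 51.68 mm.

d = 51.7 mm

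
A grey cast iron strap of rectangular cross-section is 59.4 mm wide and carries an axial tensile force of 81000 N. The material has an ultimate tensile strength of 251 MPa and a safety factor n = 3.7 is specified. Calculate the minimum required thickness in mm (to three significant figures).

σ_allow = 251/3.7 = 67.84 MPa.
Required area A = F/σ_allow = 81000/67.84 = 1194 mm².
t = A/w = 1194/59.4 = 20.10 mm.

t = 20.1 mm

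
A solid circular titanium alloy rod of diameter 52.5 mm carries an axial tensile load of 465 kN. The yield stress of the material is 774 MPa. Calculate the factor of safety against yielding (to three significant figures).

n = 3.60

A = πd²/4 = 2165 mm².
σ = F/A = 465000/2165 = 214.8 MPa.
n = 774/214.8 = 3.603.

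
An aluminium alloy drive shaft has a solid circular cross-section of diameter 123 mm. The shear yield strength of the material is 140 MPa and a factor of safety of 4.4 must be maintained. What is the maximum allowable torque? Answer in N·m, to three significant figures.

τ_allow = 140/4.4 = 31.82 MPa.
For a solid shaft T_allow = τ_allow·πd³/16; πd³/16 = π×123³/16 = 365400 mm³.
T_allow = 31.82×365400 = 1.163×10^7 N·mm = 11630 N·m.

T_allow = 11600 N·m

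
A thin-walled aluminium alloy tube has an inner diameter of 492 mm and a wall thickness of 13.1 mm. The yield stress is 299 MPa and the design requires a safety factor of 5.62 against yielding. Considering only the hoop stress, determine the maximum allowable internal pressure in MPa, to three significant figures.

p_allow = 2.83 MPa

σ_allow = 299/5.62 = 53.20 MPa.
σ_h = pD/(2t) → p_allow = 2σ_allow t/D = 2×53.20×13.1/492 = 2.833 MPa.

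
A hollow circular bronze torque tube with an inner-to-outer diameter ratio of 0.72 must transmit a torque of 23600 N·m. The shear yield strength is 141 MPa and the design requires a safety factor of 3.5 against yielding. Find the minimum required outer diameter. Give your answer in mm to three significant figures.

d_o = 160 mm

τ_allow = 141/3.5 = 40.29 MPa.
For a hollow shaft τ = 16T/[πd_o³(1−k⁴)] with k = 0.72, so 1−k⁴ = 0.7313.
d_o³ = 16T/[π τ_allow (1−k⁴)] = 16×2.3600×10^7/(π×40.29×0.7313) = 4.080×10^6 mm³.
d_o = 159.8 mm.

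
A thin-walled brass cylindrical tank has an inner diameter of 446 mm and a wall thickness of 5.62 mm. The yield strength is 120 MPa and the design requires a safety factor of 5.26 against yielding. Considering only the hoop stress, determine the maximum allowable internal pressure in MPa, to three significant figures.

σ_allow = 120/5.26 = 22.81 MPa.
σ_h = pD/(2t) → p_allow = 2σ_allow t/D = 2×22.81×5.62/446 = 0.5749 MPa.

p_allow = 0.575 MPa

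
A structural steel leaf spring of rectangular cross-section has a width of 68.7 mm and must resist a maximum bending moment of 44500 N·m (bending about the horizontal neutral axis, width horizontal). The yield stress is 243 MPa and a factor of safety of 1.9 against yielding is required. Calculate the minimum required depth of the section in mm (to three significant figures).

h = 174 mm

σ_allow = 243/1.9 = 127.9 MPa.
For a rectangular section σ = 6M/(bh²), so h² = 6M/(b σ_allow) = 6×4.4500×10^7/(68.7×127.9) = 30390 mm².
h = 174.3 mm.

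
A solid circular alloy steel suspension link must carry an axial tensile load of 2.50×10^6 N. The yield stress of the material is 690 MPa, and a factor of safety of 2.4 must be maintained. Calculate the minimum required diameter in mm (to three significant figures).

Allowable stress σ_allow = 690/2.4 = 287.5 MPa.
Required area A = F/σ_allow = 2500000/287.5 = 8696 mm².
A = πd²/4 → d = √(4A/π) = 105.2 mm.

d = 105 mm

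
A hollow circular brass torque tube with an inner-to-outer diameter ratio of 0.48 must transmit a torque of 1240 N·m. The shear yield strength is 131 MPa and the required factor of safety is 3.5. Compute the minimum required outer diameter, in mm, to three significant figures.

τ_allow = 131/3.5 = 37.43 MPa.
For a hollow shaft τ = 16T/[πd_o³(1−k⁴)] with k = 0.48, so 1−k⁴ = 0.9469.
d_o³ = 16T/[π τ_allow (1−k⁴)] = 16×1240000/(π×37.43×0.9469) = 178200 mm³.
d_o = 56.27 mm.

d_o = 56.3 mm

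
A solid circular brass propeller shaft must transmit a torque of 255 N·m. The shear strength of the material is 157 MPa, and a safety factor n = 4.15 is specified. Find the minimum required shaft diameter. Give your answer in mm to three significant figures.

Allowable shear stress τ_allow = 157/4.15 = 37.83 MPa.
For a solid shaft τ = 16T/(πd³), so d³ = 16T/(π τ_allow) = 16×255000/(π×37.83) = 34330 mm³.
d = (34330)^(1/3) = 32.50 mm.

d = 32.5 mm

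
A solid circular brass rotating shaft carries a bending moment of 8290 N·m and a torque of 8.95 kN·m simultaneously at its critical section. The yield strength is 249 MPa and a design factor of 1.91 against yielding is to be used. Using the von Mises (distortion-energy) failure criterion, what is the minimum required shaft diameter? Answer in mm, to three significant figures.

σ_allow = σ_y/n = 249/1.91 = 130.4 MPa.
For a solid shaft σ_b = 32M/(πd³) and τ = 16T/(πd³), so the von Mises stress is σ' = (16/πd³)·√(4M²+3T²).
√(4M²+3T²) = √(4×(8.290×10^6)² + 3×(8.950×10^6)²) = 2.270×10^7 N·mm.
d³ = 16×2.270×10^7/(π×130.4) = 886700 mm³.
d = 96.07 mm.

d = 96.1 mm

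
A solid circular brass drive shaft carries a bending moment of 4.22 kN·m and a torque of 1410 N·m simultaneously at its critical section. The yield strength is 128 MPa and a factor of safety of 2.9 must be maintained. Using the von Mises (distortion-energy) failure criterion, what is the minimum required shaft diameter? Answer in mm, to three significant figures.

σ_allow = σ_y/n = 128/2.9 = 44.14 MPa.
For a solid shaft σ_b = 32M/(πd³) and τ = 16T/(πd³), so the von Mises stress is σ' = (16/πd³)·√(4M²+3T²).
√(4M²+3T²) = √(4×(4.220×10^6)² + 3×(1.410×10^6)²) = 8.786×10^6 N·mm.
d³ = 16×8.786×10^6/(π×44.14) = 1.014×10^6 mm³.
d = 100.5 mm.

d = 100 mm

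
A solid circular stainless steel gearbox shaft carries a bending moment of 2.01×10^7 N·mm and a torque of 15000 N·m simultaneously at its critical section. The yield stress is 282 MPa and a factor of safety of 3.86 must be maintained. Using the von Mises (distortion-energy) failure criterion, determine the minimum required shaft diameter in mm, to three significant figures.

σ_allow = σ_y/n = 282/3.86 = 73.06 MPa.
For a solid shaft σ_b = 32M/(πd³) and τ = 16T/(πd³), so the von Mises stress is σ' = (16/πd³)·√(4M²+3T²).
√(4M²+3T²) = √(4×(2.010×10^7)² + 3×(1.500×10^7)²) = 4.786×10^7 N·mm.
d³ = 16×4.786×10^7/(π×73.06) = 3.337×10^6 mm³.
d = 149.4 mm.

d = 149 mm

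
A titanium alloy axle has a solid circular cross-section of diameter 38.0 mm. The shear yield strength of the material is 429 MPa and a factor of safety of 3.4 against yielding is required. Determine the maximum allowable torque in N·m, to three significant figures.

τ_allow = 429/3.4 = 126.2 MPa.
For a solid shaft T_allow = τ_allow·πd³/16; πd³/16 = π×38.0³/16 = 10770 mm³.
T_allow = 126.2×10770 = 1.359×10^6 N·mm = 1359 N·m.

T_allow = 1360 N·m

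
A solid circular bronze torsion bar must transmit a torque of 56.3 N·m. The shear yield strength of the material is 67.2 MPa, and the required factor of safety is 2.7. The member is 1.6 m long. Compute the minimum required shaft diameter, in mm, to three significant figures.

d = 22.6 mm

Allowable shear stress τ_allow = 67.2/2.7 = 24.89 MPa.
For a solid shaft τ = 16T/(πd³), so d³ = 16T/(π τ_allow) = 16×56300/(π×24.89) = 11520 mm³.
d = (11520)^(1/3) = 22.59 mm.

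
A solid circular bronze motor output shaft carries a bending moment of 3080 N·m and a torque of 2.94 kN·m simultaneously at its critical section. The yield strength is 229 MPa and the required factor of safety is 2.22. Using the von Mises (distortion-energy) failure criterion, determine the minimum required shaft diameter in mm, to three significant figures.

d = 73.3 mm

σ_allow = σ_y/n = 229/2.22 = 103.2 MPa.
For a solid shaft σ_b = 32M/(πd³) and τ = 16T/(πd³), so the von Mises stress is σ' = (16/πd³)·√(4M²+3T²).
√(4M²+3T²) = √(4×(3.080×10^6)² + 3×(2.940×10^6)²) = 7.992×10^6 N·mm.
d³ = 16×7.992×10^6/(π×103.2) = 394600 mm³.
d = 73.35 mm.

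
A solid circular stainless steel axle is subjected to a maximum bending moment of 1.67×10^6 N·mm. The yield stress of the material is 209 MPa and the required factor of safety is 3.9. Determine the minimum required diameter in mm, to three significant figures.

d = 68.2 mm

σ_allow = 209/3.9 = 53.59 MPa.
For a solid circular section σ = 32M/(πd³), so d³ = 32M/(π σ_allow) = 32×1670000/(π×53.59) = 317400 mm³.
d = 68.21 mm.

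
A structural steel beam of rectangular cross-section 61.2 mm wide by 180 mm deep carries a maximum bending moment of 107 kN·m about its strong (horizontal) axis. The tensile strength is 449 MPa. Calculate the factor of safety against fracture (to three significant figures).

Section modulus S = bh²/6 = 61.2×180²/6 = 330500 mm³.
σ = M/S = 1.0700×10^8/330500 = 323.8 MPa.
n = 449/323.8 = 1.387.

n = 1.39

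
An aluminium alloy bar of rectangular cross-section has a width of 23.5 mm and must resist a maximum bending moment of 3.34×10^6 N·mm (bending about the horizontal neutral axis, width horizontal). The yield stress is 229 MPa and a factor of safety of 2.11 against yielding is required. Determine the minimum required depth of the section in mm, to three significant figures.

σ_allow = 229/2.11 = 108.5 MPa.
For a rectangular section σ = 6M/(bh²), so h² = 6M/(b σ_allow) = 6×3340000/(23.5×108.5) = 7857 mm².
h = 88.64 mm.

h = 88.6 mm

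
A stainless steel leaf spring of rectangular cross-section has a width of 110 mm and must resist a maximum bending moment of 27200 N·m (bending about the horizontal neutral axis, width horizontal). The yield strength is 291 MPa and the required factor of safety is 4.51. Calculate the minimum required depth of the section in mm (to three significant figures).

σ_allow = 291/4.51 = 64.52 MPa.
For a rectangular section σ = 6M/(bh²), so h² = 6M/(b σ_allow) = 6×2.7200×10^7/(110×64.52) = 22990 mm².
h = 151.6 mm.

h = 152 mm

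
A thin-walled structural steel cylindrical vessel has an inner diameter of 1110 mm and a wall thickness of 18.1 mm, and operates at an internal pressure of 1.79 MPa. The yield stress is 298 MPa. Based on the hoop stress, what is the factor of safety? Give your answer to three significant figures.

σ_h = pD/(2t) = 1.79×1110/(2×18.1) = 54.89 MPa.
n = 298/54.89 = 5.429.

n = 5.43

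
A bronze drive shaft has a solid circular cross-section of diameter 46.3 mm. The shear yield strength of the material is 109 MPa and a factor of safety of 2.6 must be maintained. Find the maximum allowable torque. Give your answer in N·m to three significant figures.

τ_allow = 109/2.6 = 41.92 MPa.
For a solid shaft T_allow = τ_allow·πd³/16; πd³/16 = π×46.3³/16 = 19490 mm³.
T_allow = 41.92×19490 = 817000 N·mm = 817.0 N·m.

T_allow = 817 N·m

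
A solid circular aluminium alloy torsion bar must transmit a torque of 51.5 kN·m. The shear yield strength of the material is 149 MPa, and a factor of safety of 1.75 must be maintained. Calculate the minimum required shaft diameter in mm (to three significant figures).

d = 146 mm

Allowable shear stress τ_allow = 149/1.75 = 85.14 MPa.
For a solid shaft τ = 16T/(πd³), so d³ = 16T/(π τ_allow) = 16×5.1500×10^7/(π×85.14) = 3.081×10^6 mm³.
d = (3.081×10^6)^(1/3) = 145.5 mm.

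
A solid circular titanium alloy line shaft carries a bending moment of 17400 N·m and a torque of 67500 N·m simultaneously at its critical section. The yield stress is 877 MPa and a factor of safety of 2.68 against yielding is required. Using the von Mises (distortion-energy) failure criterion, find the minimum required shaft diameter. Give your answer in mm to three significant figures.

d = 124 mm

σ_allow = σ_y/n = 877/2.68 = 327.2 MPa.
For a solid shaft σ_b = 32M/(πd³) and τ = 16T/(πd³), so the von Mises stress is σ' = (16/πd³)·√(4M²+3T²).
√(4M²+3T²) = √(4×(1.740×10^7)² + 3×(6.750×10^7)²) = 1.220×10^8 N·mm.
d³ = 16×1.220×10^8/(π×327.2) = 1.898×10^6 mm³.
d = 123.8 mm.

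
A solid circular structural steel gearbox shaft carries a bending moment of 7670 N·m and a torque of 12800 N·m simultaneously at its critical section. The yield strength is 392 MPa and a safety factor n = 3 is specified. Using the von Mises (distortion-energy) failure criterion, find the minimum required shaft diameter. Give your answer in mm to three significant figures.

d = 102 mm

σ_allow = σ_y/n = 392/3 = 130.7 MPa.
For a solid shaft σ_b = 32M/(πd³) and τ = 16T/(πd³), so the von Mises stress is σ' = (16/πd³)·√(4M²+3T²).
√(4M²+3T²) = √(4×(7.670×10^6)² + 3×(1.280×10^7)²) = 2.696×10^7 N·mm.
d³ = 16×2.696×10^7/(π×130.7) = 1.051×10^6 mm³.
d = 101.7 mm.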